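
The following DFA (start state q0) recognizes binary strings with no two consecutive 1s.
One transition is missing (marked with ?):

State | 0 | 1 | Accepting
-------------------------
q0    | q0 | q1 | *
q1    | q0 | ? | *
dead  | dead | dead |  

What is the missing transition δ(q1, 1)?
dead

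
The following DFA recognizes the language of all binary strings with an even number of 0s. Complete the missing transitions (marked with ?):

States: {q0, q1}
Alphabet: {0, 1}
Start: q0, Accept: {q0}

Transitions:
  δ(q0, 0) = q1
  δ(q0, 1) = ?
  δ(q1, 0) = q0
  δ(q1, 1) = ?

What each state remembers (consistent with the given transitions and accept states):
  q0: an even number of 0s has been read so far
  q1: an odd number of 0s has been read so far
Filling in the missing entries:
  δ(q0, 1): in q0 (an even number of 0s has been read so far), after reading 1 we have: an even number of 0s has been read so far → q0
  δ(q1, 1): in q1 (an odd number of 0s has been read so far), after reading 1 we have: an odd number of 0s has been read so far → q1

Final answer: δ(q0, 1) = q0; δ(q1, 1) = q1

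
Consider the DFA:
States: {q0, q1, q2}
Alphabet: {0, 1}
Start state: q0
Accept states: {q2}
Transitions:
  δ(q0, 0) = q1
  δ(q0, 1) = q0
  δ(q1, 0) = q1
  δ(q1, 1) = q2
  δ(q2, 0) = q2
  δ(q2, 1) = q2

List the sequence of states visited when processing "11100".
Starting at q0
Read '1': q0 -> q0
Read '1': q0 -> q0
Read '1': q0 -> q0
Read '0': q0 -> q1
Read '0': q1 -> q1

Final answer: q0 -> q0 -> q0 -> q0 -> q1 -> q1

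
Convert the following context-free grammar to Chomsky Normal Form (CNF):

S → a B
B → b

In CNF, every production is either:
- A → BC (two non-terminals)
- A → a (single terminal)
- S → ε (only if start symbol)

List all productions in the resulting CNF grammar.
The grammar has no ε-productions or unit productions to eliminate.
S → a B has terminal a in a right-hand side of length ≥ 2: introduce T_a → a and use T_a in place of a.
B → b is already in CNF (single terminal) – keep it.
S → a B becomes S → T_a B.
Resulting CNF grammar (3 productions): T_a → a; B → b; S → T_a B

Final answer: T_a → a; B → b; S → T_a B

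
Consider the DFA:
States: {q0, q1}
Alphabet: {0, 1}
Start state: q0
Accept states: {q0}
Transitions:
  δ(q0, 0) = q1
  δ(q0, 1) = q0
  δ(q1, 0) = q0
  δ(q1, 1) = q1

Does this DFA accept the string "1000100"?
Processing string "1000100":
  q0 --1--> q0
  q0 --0--> q1
  q1 --0--> q0
  q0 --0--> q1
  q1 --1--> q1
  q1 --0--> q0
  q0 --0--> q1
Final state: q1
Accept states: {q0}
q1 is not an accept state, so the string is rejected.

Final answer: No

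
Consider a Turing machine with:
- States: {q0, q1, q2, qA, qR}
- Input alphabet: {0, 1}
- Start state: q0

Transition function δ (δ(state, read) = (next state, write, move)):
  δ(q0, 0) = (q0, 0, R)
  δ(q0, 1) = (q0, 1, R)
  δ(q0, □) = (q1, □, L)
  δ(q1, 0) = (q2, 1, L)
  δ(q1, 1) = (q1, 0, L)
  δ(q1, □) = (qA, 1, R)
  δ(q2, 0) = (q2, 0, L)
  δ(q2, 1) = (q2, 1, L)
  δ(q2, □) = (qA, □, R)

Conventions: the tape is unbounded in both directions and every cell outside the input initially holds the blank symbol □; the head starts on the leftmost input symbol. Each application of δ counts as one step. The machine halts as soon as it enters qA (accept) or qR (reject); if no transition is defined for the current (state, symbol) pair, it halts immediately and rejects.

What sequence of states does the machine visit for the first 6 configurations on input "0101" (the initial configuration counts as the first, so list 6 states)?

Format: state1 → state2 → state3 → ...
Step 0: [q0]0101 (head at position 0)
Step 1: δ(q0, 0) = (q0, 0, R)  ⊢  0[q0]101 (head at position 1)
Step 2: δ(q0, 1) = (q0, 1, R)  ⊢  01[q0]01 (head at position 2)
Step 3: δ(q0, 0) = (q0, 0, R)  ⊢  010[q0]1 (head at position 3)
Step 4: δ(q0, 1) = (q0, 1, R)  ⊢  0101[q0]□ (head at position 4)
Step 5: δ(q0, □) = (q1, □, L)  ⊢  010[q1]1□ (head at position 3)
Reading off the states of these 6 configurations: q0 → q0 → q0 → q0 → q0 → q1

Final answer: q0 → q0 → q0 → q0 → q0 → q1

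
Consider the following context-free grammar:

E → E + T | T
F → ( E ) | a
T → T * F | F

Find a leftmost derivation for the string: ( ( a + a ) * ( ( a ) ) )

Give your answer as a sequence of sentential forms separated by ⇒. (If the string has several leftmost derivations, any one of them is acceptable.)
Start with E.
Step 1: the leftmost non-terminal is E; apply E → T:  T
Step 2: the leftmost non-terminal is T; apply T → F:  F
Step 3: the leftmost non-terminal is F; apply F → ( E ):  ( E )
Step 4: the leftmost non-terminal is E; apply E → T:  ( T )
Step 5: the leftmost non-terminal is T; apply T → T * F:  ( T * F )
Step 6: the leftmost non-terminal is T; apply T → F:  ( F * F )
Step 7: the leftmost non-terminal is F; apply F → ( E ):  ( ( E ) * F )
Step 8: the leftmost non-terminal is E; apply E → E + T:  ( ( E + T ) * F )
Step 9: the leftmost non-terminal is E; apply E → T:  ( ( T + T ) * F )
Step 10: the leftmost non-terminal is T; apply T → F:  ( ( F + T ) * F )
Step 11: the leftmost non-terminal is F; apply F → a:  ( ( a + T ) * F )
Step 12: the leftmost non-terminal is T; apply T → F:  ( ( a + F ) * F )
Step 13: the leftmost non-terminal is F; apply F → a:  ( ( a + a ) * F )
Step 14: the leftmost non-terminal is F; apply F → ( E ):  ( ( a + a ) * ( E ) )
Step 15: the leftmost non-terminal is E; apply E → T:  ( ( a + a ) * ( T ) )
Step 16: the leftmost non-terminal is T; apply T → F:  ( ( a + a ) * ( F ) )
Step 17: the leftmost non-terminal is F; apply F → ( E ):  ( ( a + a ) * ( ( E ) ) )
Step 18: the leftmost non-terminal is E; apply E → T:  ( ( a + a ) * ( ( T ) ) )
Step 19: the leftmost non-terminal is T; apply T → F:  ( ( a + a ) * ( ( F ) ) )
Step 20: the leftmost non-terminal is F; apply F → a:  ( ( a + a ) * ( ( a ) ) )

Final answer: E ⇒ T ⇒ F ⇒ ( E ) ⇒ ( T ) ⇒ ( T * F ) ⇒ ( F * F ) ⇒ ( ( E ) * F ) ⇒ ( ( E + T ) * F ) ⇒ ( ( T + T ) * F ) ⇒ ( ( F + T ) * F ) ⇒ ( ( a + T ) * F ) ⇒ ( ( a + F ) * F ) ⇒ ( ( a + a ) * F ) ⇒ ( ( a + a ) * ( E ) ) ⇒ ( ( a + a ) * ( T ) ) ⇒ ( ( a + a ) * ( F ) ) ⇒ ( ( a + a ) * ( ( E ) ) ) ⇒ ( ( a + a ) * ( ( T ) ) ) ⇒ ( ( a + a ) * ( ( F ) ) ) ⇒ ( ( a + a ) * ( ( a ) ) )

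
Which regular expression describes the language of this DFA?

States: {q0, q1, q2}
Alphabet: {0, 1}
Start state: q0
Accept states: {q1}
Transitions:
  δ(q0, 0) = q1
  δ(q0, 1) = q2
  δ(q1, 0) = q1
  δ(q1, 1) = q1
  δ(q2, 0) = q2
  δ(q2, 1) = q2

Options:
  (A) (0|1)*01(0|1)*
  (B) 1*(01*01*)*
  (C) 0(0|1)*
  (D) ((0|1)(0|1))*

Testing sample strings against the DFA:
  '001' -> accepted
  '10010' -> rejected
  '1010' -> rejected
  '01' -> accepted
Checking each option for a counterexample:
  (A) (0|1)*01(0|1)*: '0' is accepted by the DFA but does not match the regex → eliminated
  (B) 1*(01*01*)*: ε is rejected by the DFA but matches the regex → eliminated
  (C) 0(0|1)*: agrees with the DFA on all strings of length ≤ 4
  (D) ((0|1)(0|1))*: ε is rejected by the DFA but matches the regex → eliminated
Only (C) 0(0|1)* is consistent with the DFA.

Final answer: (C) 0(0|1)*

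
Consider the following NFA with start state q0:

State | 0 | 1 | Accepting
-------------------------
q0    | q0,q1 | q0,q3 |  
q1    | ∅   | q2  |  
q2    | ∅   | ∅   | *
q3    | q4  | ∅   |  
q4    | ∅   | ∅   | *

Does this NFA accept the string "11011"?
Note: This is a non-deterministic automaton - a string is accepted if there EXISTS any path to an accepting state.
Track the set of states the NFA could be in: start {q0}
Read '1': {q0} → {q0, q3}
Read '1': {q0, q3} → {q0, q3}
Read '0': {q0, q3} → {q0, q1, q4}
Read '1': {q0, q1, q4} → {q0, q2, q3}
Read '1': {q0, q2, q3} → {q0, q3}
Final set {q0, q3} contains no accepting state → rejected.

Final answer: No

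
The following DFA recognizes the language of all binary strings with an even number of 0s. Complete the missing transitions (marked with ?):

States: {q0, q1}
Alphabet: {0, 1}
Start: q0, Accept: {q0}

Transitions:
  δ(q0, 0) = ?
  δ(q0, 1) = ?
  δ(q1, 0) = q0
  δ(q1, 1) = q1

What each state remembers (consistent with the given transitions and accept states):
  q0: an even number of 0s has been read so far
  q1: an odd number of 0s has been read so far
Filling in the missing entries:
  δ(q0, 0): in q0 (an even number of 0s has been read so far), after reading 0 we have: an odd number of 0s has been read so far → q1
  δ(q0, 1): in q0 (an even number of 0s has been read so far), after reading 1 we have: an even number of 0s has been read so far → q0

Final answer: δ(q0, 0) = q1; δ(q0, 1) = q0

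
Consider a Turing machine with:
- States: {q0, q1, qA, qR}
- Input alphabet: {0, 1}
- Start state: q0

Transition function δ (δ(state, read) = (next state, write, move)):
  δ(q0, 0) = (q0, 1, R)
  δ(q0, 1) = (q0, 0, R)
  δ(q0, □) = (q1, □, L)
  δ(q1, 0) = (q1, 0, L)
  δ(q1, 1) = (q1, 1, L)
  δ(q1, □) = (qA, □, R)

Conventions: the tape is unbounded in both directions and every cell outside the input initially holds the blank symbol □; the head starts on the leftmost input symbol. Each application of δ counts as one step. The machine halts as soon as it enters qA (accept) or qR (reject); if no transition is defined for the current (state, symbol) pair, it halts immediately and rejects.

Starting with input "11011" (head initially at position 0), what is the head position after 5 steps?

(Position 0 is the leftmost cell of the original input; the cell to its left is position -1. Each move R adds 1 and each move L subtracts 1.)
Step 0: [q0]11011 (head at position 0)
Step 1: δ(q0, 1) = (q0, 0, R)  ⊢  0[q0]1011 (head at position 1)
Step 2: δ(q0, 1) = (q0, 0, R)  ⊢  00[q0]011 (head at position 2)
Step 3: δ(q0, 0) = (q0, 1, R)  ⊢  001[q0]11 (head at position 3)
Step 4: δ(q0, 1) = (q0, 0, R)  ⊢  0010[q0]1 (head at position 4)
Step 5: δ(q0, 1) = (q0, 0, R)  ⊢  00100[q0]□ (head at position 5)
Head position after 5 steps: 5

Final answer: Position 5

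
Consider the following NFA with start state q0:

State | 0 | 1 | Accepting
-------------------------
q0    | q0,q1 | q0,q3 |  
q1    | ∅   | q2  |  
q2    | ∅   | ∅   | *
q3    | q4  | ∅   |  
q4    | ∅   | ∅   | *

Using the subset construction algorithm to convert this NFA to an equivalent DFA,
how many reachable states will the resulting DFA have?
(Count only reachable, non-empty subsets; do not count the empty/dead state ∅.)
Start subset: {q0}
{q0}: on 0 → {q0, q1}, on 1 → {q0, q3}
{q0, q1}: on 0 → {q0, q1}, on 1 → {q0, q2, q3}
{q0, q3}: on 0 → {q0, q1, q4}, on 1 → {q0, q3}
{q0, q2, q3}: on 0 → {q0, q1, q4}, on 1 → {q0, q3}
{q0, q1, q4}: on 0 → {q0, q1}, on 1 → {q0, q2, q3}
Reachable non-empty subsets: {q0}, {q0, q1}, {q0, q3}, {q0, q2, q3}, {q0, q1, q4} — 5 in total.

Final answer: 5 states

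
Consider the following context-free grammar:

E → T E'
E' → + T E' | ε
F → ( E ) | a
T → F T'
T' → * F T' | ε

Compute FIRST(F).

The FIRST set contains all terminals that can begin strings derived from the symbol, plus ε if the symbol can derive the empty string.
FIRST(F): F → ( E ) contributes '(' and F → a contributes 'a', so FIRST(F) = {(, a}. F is not nullable.

Final answer: {(, a}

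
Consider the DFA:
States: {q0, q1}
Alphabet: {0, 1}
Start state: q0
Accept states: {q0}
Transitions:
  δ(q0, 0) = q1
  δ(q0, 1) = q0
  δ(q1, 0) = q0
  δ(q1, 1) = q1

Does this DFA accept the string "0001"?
Processing string "0001":
  q0 --0--> q1
  q1 --0--> q0
  q0 --0--> q1
  q1 --1--> q1
Final state: q1
Accept states: {q0}
q1 is not an accept state, so the string is rejected.

Final answer: No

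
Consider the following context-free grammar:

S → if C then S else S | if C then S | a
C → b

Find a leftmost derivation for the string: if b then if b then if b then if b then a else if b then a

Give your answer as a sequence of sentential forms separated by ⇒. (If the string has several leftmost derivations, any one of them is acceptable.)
Start with S.
Step 1: the leftmost non-terminal is S; apply S → if C then S:  if C then S
Step 2: the leftmost non-terminal is C; apply C → b:  if b then S
Step 3: the leftmost non-terminal is S; apply S → if C then S:  if b then if C then S
Step 4: the leftmost non-terminal is C; apply C → b:  if b then if b then S
Step 5: the leftmost non-terminal is S; apply S → if C then S else S:  if b then if b then if C then S else S
Step 6: the leftmost non-terminal is C; apply C → b:  if b then if b then if b then S else S
Step 7: the leftmost non-terminal is S; apply S → if C then S:  if b then if b then if b then if C then S else S
Step 8: the leftmost non-terminal is C; apply C → b:  if b then if b then if b then if b then S else S
Step 9: the leftmost non-terminal is S; apply S → a:  if b then if b then if b then if b then a else S
Step 10: the leftmost non-terminal is S; apply S → if C then S:  if b then if b then if b then if b then a else if C then S
Step 11: the leftmost non-terminal is C; apply C → b:  if b then if b then if b then if b then a else if b then S
Step 12: the leftmost non-terminal is S; apply S → a:  if b then if b then if b then if b then a else if b then a

Final answer: S ⇒ if C then S ⇒ if b then S ⇒ if b then if C then S ⇒ if b then if b then S ⇒ if b then if b then if C then S else S ⇒ if b then if b then if b then S else S ⇒ if b then if b then if b then if C then S else S ⇒ if b then if b then if b then if b then S else S ⇒ if b then if b then if b then if b then a else S ⇒ if b then if b then if b then if b then a else if C then S ⇒ if b then if b then if b then if b then a else if b then S ⇒ if b then if b then if b then if b then a else if b then a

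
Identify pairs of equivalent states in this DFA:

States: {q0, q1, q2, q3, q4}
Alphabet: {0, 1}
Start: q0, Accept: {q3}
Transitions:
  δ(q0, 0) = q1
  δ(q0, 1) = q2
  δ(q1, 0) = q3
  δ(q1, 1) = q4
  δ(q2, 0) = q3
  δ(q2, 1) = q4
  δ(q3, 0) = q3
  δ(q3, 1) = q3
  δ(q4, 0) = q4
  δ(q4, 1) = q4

Using the table-filling algorithm:
Round 0 – mark pairs where exactly one state is accepting: (q0,q3), (q1,q3), (q2,q3), (q3,q4)
Round 1 – newly marked: (q0,q1) [on 0: q1 vs q3, already marked]; (q0,q2) [on 0: q1 vs q3, already marked]; (q1,q4) [on 0: q3 vs q4, already marked]; (q2,q4) [on 0: q3 vs q4, already marked]
Round 2 – newly marked: (q0,q4) [on 0: q1 vs q4, already marked]
No further pairs can be marked.
(q1, q2) unmarked: δ(q1,0)=q3, δ(q2,0)=q3; δ(q1,1)=q4, δ(q2,1)=q4 → equivalent
Equivalent pairs: (q1, q2)

Final answer: Equivalent pairs: (q1, q2)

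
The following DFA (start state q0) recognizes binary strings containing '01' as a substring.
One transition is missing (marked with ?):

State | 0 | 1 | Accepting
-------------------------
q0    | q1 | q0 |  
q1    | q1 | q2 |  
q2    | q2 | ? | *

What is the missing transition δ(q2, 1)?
q2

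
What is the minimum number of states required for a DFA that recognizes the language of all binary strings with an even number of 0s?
Language: binary strings with an even number of 0s
Lower bound (Myhill–Nerode): the prefixes ε, 0 are pairwise distinguishable:
  ε vs 0: suffix ε distinguishes them (ε has zero 0s (accepted), 0 has one 0 (rejected))
So any DFA needs at least 2 states.
Upper bound: a DFA with 2 states exists (one state per class above).
Minimum states: 2

Final answer: 2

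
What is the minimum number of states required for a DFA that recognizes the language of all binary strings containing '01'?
Language: binary strings containing '01'
Lower bound (Myhill–Nerode): the prefixes ε, 0, 01 are pairwise distinguishable:
  ε vs 01: suffix ε distinguishes them (ε is rejected, 01 is accepted)
  0 vs 01: suffix ε distinguishes them (0 is rejected, 01 is accepted)
  ε vs 0: suffix 1 distinguishes them (ε·1 = 1 is rejected, 0·1 = 01 is accepted)
So any DFA needs at least 3 states.
Upper bound: a DFA with 3 states exists (one state per class above: 'no progress', 'last symbol 0', and 'seen 01' (accepting sink)).
Minimum states: 3

Final answer: 3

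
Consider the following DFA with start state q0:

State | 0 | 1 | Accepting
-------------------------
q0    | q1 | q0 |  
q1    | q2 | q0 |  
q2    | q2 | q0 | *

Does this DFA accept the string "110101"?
Start in q0.
Read '1': q0 → q0
Read '1': q0 → q0
Read '0': q0 → q1
Read '1': q1 → q0
Read '0': q0 → q1
Read '1': q1 → q0
Final state q0 is not accepting, so the string is rejected.

Final answer: No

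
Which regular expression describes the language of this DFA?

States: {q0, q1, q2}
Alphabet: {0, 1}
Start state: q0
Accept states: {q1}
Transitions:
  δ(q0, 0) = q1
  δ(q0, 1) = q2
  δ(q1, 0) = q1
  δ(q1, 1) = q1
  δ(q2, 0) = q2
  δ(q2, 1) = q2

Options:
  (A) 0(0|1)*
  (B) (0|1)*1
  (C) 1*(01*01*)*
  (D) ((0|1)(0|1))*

Testing sample strings against the DFA:
  '1000' -> rejected
  '11' -> rejected
  '1000' -> rejected
  '0010' -> accepted
Checking each option for a counterexample:
  (A) 0(0|1)*: agrees with the DFA on all strings of length ≤ 4
  (B) (0|1)*1: '0' is accepted by the DFA but does not match the regex → eliminated
  (C) 1*(01*01*)*: ε is rejected by the DFA but matches the regex → eliminated
  (D) ((0|1)(0|1))*: ε is rejected by the DFA but matches the regex → eliminated
Only (A) 0(0|1)* is consistent with the DFA.

Final answer: (A) 0(0|1)*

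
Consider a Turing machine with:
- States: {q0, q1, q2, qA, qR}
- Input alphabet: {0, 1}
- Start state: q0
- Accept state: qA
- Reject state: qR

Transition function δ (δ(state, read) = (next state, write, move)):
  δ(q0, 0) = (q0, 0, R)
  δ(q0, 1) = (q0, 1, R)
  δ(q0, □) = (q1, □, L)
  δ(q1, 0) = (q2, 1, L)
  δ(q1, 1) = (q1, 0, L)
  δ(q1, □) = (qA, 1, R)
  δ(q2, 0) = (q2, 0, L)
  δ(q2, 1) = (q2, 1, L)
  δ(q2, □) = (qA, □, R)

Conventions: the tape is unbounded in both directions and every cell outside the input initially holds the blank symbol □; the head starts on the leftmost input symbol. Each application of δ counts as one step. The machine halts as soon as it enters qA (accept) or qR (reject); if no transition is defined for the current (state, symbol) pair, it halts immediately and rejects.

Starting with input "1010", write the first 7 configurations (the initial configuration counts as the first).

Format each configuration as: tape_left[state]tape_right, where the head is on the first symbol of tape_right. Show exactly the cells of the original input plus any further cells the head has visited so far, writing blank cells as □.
Step 0: [q0]1010 (head at position 0)
Step 1: δ(q0, 1) = (q0, 1, R)  ⊢  1[q0]010 (head at position 1)
Step 2: δ(q0, 0) = (q0, 0, R)  ⊢  10[q0]10 (head at position 2)
Step 3: δ(q0, 1) = (q0, 1, R)  ⊢  101[q0]0 (head at position 3)
Step 4: δ(q0, 0) = (q0, 0, R)  ⊢  1010[q0]□ (head at position 4)
Step 5: δ(q0, □) = (q1, □, L)  ⊢  101[q1]0□ (head at position 3)
Step 6: δ(q1, 0) = (q2, 1, L)  ⊢  10[q2]11□ (head at position 2)

Final answer: [q0]1010 ⊢ 1[q0]010 ⊢ 10[q0]10 ⊢ 101[q0]0 ⊢ 1010[q0]□ ⊢ 101[q1]0□ ⊢ 10[q2]11□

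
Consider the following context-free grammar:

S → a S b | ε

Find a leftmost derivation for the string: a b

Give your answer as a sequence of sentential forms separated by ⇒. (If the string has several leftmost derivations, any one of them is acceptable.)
Start with S.
Step 1: the leftmost non-terminal is S; apply S → a S b:  a S b
Step 2: the leftmost non-terminal is S; apply S → ε:  a b

Final answer: S ⇒ a S b ⇒ a b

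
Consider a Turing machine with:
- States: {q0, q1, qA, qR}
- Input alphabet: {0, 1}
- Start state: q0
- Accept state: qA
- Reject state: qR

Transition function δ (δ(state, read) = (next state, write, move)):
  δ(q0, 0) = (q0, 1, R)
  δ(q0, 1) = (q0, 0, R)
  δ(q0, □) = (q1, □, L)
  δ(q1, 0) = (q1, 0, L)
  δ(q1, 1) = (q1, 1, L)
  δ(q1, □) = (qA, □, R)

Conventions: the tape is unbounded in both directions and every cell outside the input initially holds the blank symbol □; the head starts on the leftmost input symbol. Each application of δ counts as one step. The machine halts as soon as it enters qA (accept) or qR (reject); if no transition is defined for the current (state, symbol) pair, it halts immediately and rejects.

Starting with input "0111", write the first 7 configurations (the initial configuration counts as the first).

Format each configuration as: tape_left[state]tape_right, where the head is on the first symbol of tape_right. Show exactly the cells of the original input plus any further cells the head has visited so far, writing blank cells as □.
Step 0: [q0]0111 (head at position 0)
Step 1: δ(q0, 0) = (q0, 1, R)  ⊢  1[q0]111 (head at position 1)
Step 2: δ(q0, 1) = (q0, 0, R)  ⊢  10[q0]11 (head at position 2)
Step 3: δ(q0, 1) = (q0, 0, R)  ⊢  100[q0]1 (head at position 3)
Step 4: δ(q0, 1) = (q0, 0, R)  ⊢  1000[q0]□ (head at position 4)
Step 5: δ(q0, □) = (q1, □, L)  ⊢  100[q1]0□ (head at position 3)
Step 6: δ(q1, 0) = (q1, 0, L)  ⊢  10[q1]00□ (head at position 2)

Final answer: [q0]0111 ⊢ 1[q0]111 ⊢ 10[q0]11 ⊢ 100[q0]1 ⊢ 1000[q0]□ ⊢ 100[q1]0□ ⊢ 10[q1]00□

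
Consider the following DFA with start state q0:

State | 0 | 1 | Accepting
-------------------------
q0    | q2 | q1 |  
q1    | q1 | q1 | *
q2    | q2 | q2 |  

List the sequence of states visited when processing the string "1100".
q0 → q1 → q1 → q1 → q1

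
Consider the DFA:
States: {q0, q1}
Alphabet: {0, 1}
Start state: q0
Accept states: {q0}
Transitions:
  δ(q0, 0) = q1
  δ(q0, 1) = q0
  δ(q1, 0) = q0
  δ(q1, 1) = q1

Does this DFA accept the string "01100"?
Processing string "01100":
  q0 --0--> q1
  q1 --1--> q1
  q1 --1--> q1
  q1 --0--> q0
  q0 --0--> q1
Final state: q1
Accept states: {q0}
q1 is not an accept state, so the string is rejected.

Final answer: No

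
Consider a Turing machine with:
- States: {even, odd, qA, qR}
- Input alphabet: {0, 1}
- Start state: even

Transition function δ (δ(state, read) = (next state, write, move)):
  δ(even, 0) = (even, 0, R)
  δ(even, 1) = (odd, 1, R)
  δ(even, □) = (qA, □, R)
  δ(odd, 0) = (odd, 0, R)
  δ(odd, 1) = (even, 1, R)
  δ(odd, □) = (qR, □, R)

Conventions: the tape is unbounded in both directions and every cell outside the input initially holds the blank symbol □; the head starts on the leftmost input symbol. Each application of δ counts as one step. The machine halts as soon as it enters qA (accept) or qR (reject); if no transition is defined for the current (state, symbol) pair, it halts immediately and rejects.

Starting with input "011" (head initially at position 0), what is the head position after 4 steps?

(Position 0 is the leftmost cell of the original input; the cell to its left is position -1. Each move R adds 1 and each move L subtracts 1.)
Step 0: [even]011 (head at position 0)
Step 1: δ(even, 0) = (even, 0, R)  ⊢  0[even]11 (head at position 1)
Step 2: δ(even, 1) = (odd, 1, R)  ⊢  01[odd]1 (head at position 2)
Step 3: δ(odd, 1) = (even, 1, R)  ⊢  011[even]□ (head at position 3)
Step 4: δ(even, □) = (qA, □, R)  ⊢  011□[qA]□ (head at position 4)
Head position after 4 steps: 4

Final answer: Position 4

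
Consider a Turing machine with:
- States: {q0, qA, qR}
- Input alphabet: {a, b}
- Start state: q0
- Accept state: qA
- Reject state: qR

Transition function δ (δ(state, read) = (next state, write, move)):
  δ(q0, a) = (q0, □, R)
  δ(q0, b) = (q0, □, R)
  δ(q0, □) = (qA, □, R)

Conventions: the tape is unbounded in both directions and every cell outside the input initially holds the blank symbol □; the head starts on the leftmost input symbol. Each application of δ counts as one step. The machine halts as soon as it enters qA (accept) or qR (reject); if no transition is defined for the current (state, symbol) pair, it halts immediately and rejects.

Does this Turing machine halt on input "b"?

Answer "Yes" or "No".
Step 0: [q0]b (head at position 0)
Step 1: δ(q0, b) = (q0, □, R)  ⊢  □[q0]□ (head at position 1)
Step 2: δ(q0, □) = (qA, □, R)  ⊢  □□[qA]□ (head at position 2)
The machine is in qA, so it halts and accepts.
It halts after 2 steps.

Final answer: Yes - halts after 2 steps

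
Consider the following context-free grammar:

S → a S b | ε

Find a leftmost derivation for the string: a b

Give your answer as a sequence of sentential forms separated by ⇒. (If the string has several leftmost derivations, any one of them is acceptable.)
Start with S.
Step 1: the leftmost non-terminal is S; apply S → a S b:  a S b
Step 2: the leftmost non-terminal is S; apply S → ε:  a b

Final answer: S ⇒ a S b ⇒ a b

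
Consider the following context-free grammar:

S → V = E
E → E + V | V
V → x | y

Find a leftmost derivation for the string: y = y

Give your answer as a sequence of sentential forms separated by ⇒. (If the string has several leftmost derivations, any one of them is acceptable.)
Start with S.
Step 1: the leftmost non-terminal is S; apply S → V = E:  V = E
Step 2: the leftmost non-terminal is V; apply V → y:  y = E
Step 3: the leftmost non-terminal is E; apply E → V:  y = V
Step 4: the leftmost non-terminal is V; apply V → y:  y = y

Final answer: S ⇒ V = E ⇒ y = E ⇒ y = V ⇒ y = y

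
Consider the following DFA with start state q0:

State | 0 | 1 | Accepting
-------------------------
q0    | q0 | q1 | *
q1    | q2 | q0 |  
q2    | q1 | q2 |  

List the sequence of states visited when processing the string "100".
q0 → q1 → q2 → q1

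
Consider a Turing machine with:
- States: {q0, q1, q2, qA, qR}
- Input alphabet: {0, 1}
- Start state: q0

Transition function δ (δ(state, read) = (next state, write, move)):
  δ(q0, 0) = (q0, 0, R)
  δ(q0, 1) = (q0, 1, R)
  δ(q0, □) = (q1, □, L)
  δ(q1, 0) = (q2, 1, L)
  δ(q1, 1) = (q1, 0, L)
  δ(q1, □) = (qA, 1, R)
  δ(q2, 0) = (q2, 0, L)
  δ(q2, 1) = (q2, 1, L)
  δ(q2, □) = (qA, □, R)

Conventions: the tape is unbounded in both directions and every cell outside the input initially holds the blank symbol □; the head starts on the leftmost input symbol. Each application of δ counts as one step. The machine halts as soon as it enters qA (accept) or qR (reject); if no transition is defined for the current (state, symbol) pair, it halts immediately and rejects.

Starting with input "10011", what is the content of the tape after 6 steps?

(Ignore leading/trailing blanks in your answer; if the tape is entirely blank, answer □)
Step 0: [q0]10011 (head at position 0)
Step 1: δ(q0, 1) = (q0, 1, R)  ⊢  1[q0]0011 (head at position 1)
Step 2: δ(q0, 0) = (q0, 0, R)  ⊢  10[q0]011 (head at position 2)
Step 3: δ(q0, 0) = (q0, 0, R)  ⊢  100[q0]11 (head at position 3)
Step 4: δ(q0, 1) = (q0, 1, R)  ⊢  1001[q0]1 (head at position 4)
Step 5: δ(q0, 1) = (q0, 1, R)  ⊢  10011[q0]□ (head at position 5)
Step 6: δ(q0, □) = (q1, □, L)  ⊢  1001[q1]1□ (head at position 4)
Tape after 6 steps (ignoring surrounding blanks): 10011

Final answer: Tape: 10011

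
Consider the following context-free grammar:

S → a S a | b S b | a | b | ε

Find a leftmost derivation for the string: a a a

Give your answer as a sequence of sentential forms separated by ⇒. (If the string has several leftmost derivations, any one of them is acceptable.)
Start with S.
Step 1: the leftmost non-terminal is S; apply S → a S a:  a S a
Step 2: the leftmost non-terminal is S; apply S → a:  a a a

Final answer: S ⇒ a S a ⇒ a a a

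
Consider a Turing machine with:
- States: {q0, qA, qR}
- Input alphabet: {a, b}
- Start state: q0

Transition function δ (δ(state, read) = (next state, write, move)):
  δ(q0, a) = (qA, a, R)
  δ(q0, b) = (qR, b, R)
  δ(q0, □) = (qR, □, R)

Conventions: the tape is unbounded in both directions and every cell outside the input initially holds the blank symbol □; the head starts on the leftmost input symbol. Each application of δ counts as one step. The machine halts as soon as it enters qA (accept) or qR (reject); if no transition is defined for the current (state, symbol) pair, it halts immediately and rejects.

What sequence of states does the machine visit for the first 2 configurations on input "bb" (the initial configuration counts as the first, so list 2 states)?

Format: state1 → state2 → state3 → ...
Step 0: [q0]bb (head at position 0)
Step 1: δ(q0, b) = (qR, b, R)  ⊢  b[qR]b (head at position 1)
Reading off the states of these 2 configurations: q0 → qR

Final answer: q0 → qR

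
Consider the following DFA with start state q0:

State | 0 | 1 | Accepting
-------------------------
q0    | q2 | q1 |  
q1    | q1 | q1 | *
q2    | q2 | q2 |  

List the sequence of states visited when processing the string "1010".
q0 → q1 → q1 → q1 → q1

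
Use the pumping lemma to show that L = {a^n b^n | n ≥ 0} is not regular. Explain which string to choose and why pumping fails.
Language: L = {a^n b^n | n ≥ 0} (equal numbers of a's followed by b's)
Step 1: Assume for contradiction that L is regular, with pumping length p.
Step 2: Choose s = a^p b^p. Then s ∈ L (it has p a's followed by p b's) and |s| ≥ p.
Step 3: Consider any decomposition s = xyz with |xy| ≤ p and |y| > 0. Since |xy| ≤ p and the first p symbols of s are all a's, y = a^k for some k with 1 ≤ k ≤ p.
Step 4: Pumping up (i = 2): xy²z = a^(p+k) b^p, which has more a's than b's, so xy²z ∉ L.
This contradicts the pumping lemma, so L is not regular.

Final answer: Choose s = a^p b^p. Since |xy| ≤ p, y = a^k with k ≥ 1. Then xy²z = a^(p+k) b^p ∉ L.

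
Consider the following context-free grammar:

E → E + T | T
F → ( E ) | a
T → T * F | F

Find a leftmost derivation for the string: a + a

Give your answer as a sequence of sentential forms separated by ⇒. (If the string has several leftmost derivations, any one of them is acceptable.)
Start with E.
Step 1: the leftmost non-terminal is E; apply E → E + T:  E + T
Step 2: the leftmost non-terminal is E; apply E → T:  T + T
Step 3: the leftmost non-terminal is T; apply T → F:  F + T
Step 4: the leftmost non-terminal is F; apply F → a:  a + T
Step 5: the leftmost non-terminal is T; apply T → F:  a + F
Step 6: the leftmost non-terminal is F; apply F → a:  a + a

Final answer: E ⇒ E + T ⇒ T + T ⇒ F + T ⇒ a + T ⇒ a + F ⇒ a + a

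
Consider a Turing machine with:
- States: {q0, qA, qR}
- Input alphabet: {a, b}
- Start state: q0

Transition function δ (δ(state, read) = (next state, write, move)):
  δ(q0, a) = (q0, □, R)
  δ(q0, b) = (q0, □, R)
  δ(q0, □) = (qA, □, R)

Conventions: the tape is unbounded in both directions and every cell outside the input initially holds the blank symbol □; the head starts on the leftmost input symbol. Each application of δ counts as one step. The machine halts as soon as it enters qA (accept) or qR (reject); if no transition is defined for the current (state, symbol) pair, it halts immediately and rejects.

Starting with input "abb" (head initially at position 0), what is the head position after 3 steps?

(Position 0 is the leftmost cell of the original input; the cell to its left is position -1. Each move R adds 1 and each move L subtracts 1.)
Step 0: [q0]abb (head at position 0)
Step 1: δ(q0, a) = (q0, □, R)  ⊢  □[q0]bb (head at position 1)
Step 2: δ(q0, b) = (q0, □, R)  ⊢  □□[q0]b (head at position 2)
Step 3: δ(q0, b) = (q0, □, R)  ⊢  □□□[q0]□ (head at position 3)
Head position after 3 steps: 3

Final answer: Position 3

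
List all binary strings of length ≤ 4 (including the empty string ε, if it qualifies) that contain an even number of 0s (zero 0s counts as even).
Checking every binary string of length 0 to 4:
  Length 0: accepted: ε | rejected: (none)
  Length 1: accepted: 1 | rejected: 0
  Length 2: accepted: 00, 11 | rejected: 01, 10
  Length 3: accepted: 001, 010, 100, 111 | rejected: 000, 011, 101, 110
  Length 4: accepted: 0000, 0011, 0101, 0110, 1001, 1010, 1100, 1111 | rejected: 0001, 0010, 0100, 0111, 1000, 1011, 1101, 1110
Total: 16 string(s).

Final answer: ε, 1, 00, 11, 001, 010, 100, 111, 0000, 0011, 0101, 0110, 1001, 1010, 1100, 1111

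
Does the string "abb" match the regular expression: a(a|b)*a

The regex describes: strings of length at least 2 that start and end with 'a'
No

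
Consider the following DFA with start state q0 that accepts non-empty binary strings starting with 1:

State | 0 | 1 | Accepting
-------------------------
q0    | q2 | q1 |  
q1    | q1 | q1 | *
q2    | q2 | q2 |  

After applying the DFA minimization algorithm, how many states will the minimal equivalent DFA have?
All 3 states are reachable from q0, so none can be removed as unreachable.
Table-filling: first mark every (accepting, non-accepting) pair as distinguishable (accepting: {q1}; non-accepting: {q0, q2}).
Round 1: (q0, q2) on '1' go to q1 and q2, already distinguishable → mark.
Every pair of states is distinguishable, so the DFA is already minimal.
Equivalence classes: {q0}, {q1}, {q2} → 3 states.

Final answer: 3 states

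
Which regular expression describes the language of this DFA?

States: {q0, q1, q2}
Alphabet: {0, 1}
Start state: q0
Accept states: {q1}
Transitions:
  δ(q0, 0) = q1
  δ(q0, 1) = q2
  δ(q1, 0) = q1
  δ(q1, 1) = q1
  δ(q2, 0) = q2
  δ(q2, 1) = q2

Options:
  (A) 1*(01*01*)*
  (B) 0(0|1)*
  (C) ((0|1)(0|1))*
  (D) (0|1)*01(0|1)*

Testing sample strings against the DFA:
  '1110' -> rejected
  '110' -> rejected
  '00' -> accepted
  '0010' -> accepted
Checking each option for a counterexample:
  (A) 1*(01*01*)*: ε is rejected by the DFA but matches the regex → eliminated
  (B) 0(0|1)*: agrees with the DFA on all strings of length ≤ 4
  (C) ((0|1)(0|1))*: ε is rejected by the DFA but matches the regex → eliminated
  (D) (0|1)*01(0|1)*: '0' is accepted by the DFA but does not match the regex → eliminated
Only (B) 0(0|1)* is consistent with the DFA.

Final answer: (B) 0(0|1)*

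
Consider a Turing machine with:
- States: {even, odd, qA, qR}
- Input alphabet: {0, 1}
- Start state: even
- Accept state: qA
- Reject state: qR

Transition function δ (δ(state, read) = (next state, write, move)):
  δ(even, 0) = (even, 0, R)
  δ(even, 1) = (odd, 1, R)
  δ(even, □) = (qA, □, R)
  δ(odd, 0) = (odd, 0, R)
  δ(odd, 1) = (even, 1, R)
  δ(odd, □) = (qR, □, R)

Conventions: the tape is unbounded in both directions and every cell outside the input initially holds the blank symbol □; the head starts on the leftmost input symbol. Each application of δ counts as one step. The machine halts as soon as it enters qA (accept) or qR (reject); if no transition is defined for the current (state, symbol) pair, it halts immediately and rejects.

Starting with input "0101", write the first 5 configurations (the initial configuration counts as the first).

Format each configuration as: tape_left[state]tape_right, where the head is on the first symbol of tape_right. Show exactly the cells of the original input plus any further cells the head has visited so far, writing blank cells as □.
Step 0: [even]0101 (head at position 0)
Step 1: δ(even, 0) = (even, 0, R)  ⊢  0[even]101 (head at position 1)
Step 2: δ(even, 1) = (odd, 1, R)  ⊢  01[odd]01 (head at position 2)
Step 3: δ(odd, 0) = (odd, 0, R)  ⊢  010[odd]1 (head at position 3)
Step 4: δ(odd, 1) = (even, 1, R)  ⊢  0101[even]□ (head at position 4)

Final answer: [even]0101 ⊢ 0[even]101 ⊢ 01[odd]01 ⊢ 010[odd]1 ⊢ 0101[even]□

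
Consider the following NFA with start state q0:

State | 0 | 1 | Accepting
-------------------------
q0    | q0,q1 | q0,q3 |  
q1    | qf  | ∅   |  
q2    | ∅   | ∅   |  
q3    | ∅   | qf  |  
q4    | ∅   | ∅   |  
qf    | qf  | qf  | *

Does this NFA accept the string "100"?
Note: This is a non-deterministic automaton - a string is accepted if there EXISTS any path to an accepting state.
Track the set of states the NFA could be in: start {q0}
Read '1': {q0} → {q0, q3}
Read '0': {q0, q3} → {q0, q1}
Read '0': {q0, q1} → {q0, q1, qf}
Final set {q0, q1, qf} contains accepting state(s) {qf} → accepted.

Final answer: Yes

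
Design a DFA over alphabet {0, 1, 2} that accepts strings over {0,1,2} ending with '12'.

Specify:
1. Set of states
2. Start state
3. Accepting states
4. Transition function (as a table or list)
One valid DFA (any DFA recognizing the same language is acceptable):
States: {q0, q1, q2}
Start: q0
Accepting: {q2}
Transitions (accepting states marked with *):
State | 0 | 1 | 2 | Accepting
-----------------------------
q0    | q0 | q1 | q0 |  
q1    | q0 | q1 | q2 |  
q2    | q0 | q1 | q0 | *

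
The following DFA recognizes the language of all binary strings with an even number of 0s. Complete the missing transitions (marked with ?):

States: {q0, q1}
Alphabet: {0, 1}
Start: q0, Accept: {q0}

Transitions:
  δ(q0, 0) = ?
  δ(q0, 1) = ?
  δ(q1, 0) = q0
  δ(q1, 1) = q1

What each state remembers (consistent with the given transitions and accept states):
  q0: an even number of 0s has been read so far
  q1: an odd number of 0s has been read so far
Filling in the missing entries:
  δ(q0, 0): in q0 (an even number of 0s has been read so far), after reading 0 we have: an odd number of 0s has been read so far → q1
  δ(q0, 1): in q0 (an even number of 0s has been read so far), after reading 1 we have: an even number of 0s has been read so far → q0

Final answer: δ(q0, 0) = q1; δ(q0, 1) = q0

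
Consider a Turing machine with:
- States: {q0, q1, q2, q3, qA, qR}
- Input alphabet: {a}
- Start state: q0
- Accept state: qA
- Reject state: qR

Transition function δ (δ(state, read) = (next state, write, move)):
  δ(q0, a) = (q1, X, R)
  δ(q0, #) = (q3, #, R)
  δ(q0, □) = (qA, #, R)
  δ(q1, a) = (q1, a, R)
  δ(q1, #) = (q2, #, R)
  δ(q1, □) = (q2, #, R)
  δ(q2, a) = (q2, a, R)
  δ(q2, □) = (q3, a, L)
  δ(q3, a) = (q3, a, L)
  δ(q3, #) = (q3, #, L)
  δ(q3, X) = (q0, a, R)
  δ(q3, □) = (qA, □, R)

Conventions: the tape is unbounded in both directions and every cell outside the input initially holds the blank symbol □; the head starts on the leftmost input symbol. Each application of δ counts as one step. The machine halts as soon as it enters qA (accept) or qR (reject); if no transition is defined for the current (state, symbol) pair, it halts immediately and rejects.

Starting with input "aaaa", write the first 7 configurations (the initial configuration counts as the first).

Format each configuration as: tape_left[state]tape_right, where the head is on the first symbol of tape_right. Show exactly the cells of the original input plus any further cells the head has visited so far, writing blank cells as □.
Step 0: [q0]aaaa (head at position 0)
Step 1: δ(q0, a) = (q1, X, R)  ⊢  X[q1]aaa (head at position 1)
Step 2: δ(q1, a) = (q1, a, R)  ⊢  Xa[q1]aa (head at position 2)
Step 3: δ(q1, a) = (q1, a, R)  ⊢  Xaa[q1]a (head at position 3)
Step 4: δ(q1, a) = (q1, a, R)  ⊢  Xaaa[q1]□ (head at position 4)
Step 5: δ(q1, □) = (q2, #, R)  ⊢  Xaaa#[q2]□ (head at position 5)
Step 6: δ(q2, □) = (q3, a, L)  ⊢  Xaaa[q3]#a (head at position 4)

Final answer: [q0]aaaa ⊢ X[q1]aaa ⊢ Xa[q1]aa ⊢ Xaa[q1]a ⊢ Xaaa[q1]□ ⊢ Xaaa#[q2]□ ⊢ Xaaa[q3]#a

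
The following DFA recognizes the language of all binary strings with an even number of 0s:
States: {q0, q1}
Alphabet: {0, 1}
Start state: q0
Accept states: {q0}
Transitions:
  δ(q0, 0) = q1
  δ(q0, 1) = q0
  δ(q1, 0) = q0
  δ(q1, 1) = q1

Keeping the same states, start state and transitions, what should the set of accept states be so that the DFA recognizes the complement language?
The DFA is complete (every state has a transition on every symbol), so the complement
is recognized by the same DFA with accepting and non-accepting states swapped.
Original accept states: {q0}
Complement accept states = All states - Original accept states
= {q0, q1} - {q0}
= {q1}
Complement language: strings with an ODD number of 0s

Final answer: {q1}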